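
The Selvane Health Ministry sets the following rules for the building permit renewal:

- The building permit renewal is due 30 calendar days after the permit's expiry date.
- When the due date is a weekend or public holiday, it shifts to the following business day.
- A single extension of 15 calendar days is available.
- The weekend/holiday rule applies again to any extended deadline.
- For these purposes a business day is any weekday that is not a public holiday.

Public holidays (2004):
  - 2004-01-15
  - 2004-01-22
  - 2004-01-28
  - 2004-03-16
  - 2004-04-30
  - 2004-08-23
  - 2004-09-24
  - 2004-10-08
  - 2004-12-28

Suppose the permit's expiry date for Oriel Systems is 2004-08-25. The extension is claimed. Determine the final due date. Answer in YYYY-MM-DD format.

From 2004-08-25, 30 calendar days later is 2004-09-24.
Because 2004-09-24 is a listed holiday, the deadline becomes 2004-09-27 (Monday).
Add the 15 calendar-day extension to 2004-09-27: 2004-10-12.
2004-10-12 (Tuesday) is already a business day.
Final deadline: 2004-10-12.

2004-10-12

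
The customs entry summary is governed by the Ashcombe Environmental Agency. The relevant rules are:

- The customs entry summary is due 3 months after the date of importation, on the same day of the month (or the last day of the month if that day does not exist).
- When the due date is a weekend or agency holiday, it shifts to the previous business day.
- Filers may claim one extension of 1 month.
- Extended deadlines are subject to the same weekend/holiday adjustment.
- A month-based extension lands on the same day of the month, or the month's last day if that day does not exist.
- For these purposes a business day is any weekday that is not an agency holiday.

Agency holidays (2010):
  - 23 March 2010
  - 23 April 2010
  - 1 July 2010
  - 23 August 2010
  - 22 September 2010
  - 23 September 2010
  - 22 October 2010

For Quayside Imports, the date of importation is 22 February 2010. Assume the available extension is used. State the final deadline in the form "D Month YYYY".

21 June 2010

3 months after 22 February 2010, on the same day of the month, is 22 May 2010.
22 May 2010 is a Saturday, so it moves to the preceding business day, 21 May 2010 (Friday).
Add 1 month to 21 May 2010: 21 June 2010.
Since 21 June 2010 is a Monday and not a holiday, the date is unchanged.
Deadline: 21 June 2010.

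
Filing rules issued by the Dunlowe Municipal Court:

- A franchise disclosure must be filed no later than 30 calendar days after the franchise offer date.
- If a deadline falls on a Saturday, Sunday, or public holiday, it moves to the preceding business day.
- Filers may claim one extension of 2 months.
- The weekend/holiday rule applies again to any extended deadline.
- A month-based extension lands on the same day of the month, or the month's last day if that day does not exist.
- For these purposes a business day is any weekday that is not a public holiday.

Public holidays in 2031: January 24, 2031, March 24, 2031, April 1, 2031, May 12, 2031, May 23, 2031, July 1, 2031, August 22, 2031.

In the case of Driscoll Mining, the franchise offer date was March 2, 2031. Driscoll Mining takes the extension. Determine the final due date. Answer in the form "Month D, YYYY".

From March 2, 2031, 30 calendar days later is April 1, 2031.
Because April 1, 2031 is a listed holiday, the deadline becomes March 31, 2031 (Monday).
Add 2 months to March 31, 2031: May 31, 2031.
May 31, 2031 is a Saturday; the preceding business day is May 30, 2031 (Friday).
Final deadline: May 30, 2031.

May 30, 2031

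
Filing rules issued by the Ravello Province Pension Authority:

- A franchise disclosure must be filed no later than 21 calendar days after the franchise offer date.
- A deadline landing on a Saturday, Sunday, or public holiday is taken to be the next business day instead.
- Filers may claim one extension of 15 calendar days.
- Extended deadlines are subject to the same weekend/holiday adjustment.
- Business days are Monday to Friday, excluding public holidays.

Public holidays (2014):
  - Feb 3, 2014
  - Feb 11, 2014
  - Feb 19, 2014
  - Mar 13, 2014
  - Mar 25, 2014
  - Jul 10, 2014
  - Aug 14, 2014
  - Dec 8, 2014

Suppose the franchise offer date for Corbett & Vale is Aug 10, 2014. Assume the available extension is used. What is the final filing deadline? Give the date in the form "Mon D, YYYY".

Trigger date Aug 10, 2014 + 21 calendar days = Aug 31, 2014.
Aug 31, 2014 is a Sunday, so it moves to the next business day, Sep 1, 2014 (Monday).
Applying the 15-calendar-day extension: Sep 1, 2014 + 15 days = Sep 16, 2014.
Since Sep 16, 2014 is a Tuesday and not a holiday, the date is unchanged.
Final deadline: Sep 16, 2014.

Sep 16, 2014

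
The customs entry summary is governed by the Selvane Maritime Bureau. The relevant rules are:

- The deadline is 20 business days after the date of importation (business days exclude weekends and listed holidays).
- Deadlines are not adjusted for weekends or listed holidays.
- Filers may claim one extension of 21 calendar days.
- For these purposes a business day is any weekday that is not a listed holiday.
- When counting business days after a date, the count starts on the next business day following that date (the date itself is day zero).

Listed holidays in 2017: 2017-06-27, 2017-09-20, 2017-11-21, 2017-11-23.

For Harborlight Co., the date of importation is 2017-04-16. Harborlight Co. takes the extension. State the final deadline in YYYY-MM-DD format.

2017-06-02

20 business days after 2017-04-16, excluding weekends and holidays, is 2017-05-12.
2017-05-12 is a Friday; no weekend or holiday adjustment applies.
With the 21-day extension, 2017-05-12 becomes 2017-06-02.
No adjustment is made for weekends or holidays, so 2017-06-02 stands.
So the filing is due 2017-06-02.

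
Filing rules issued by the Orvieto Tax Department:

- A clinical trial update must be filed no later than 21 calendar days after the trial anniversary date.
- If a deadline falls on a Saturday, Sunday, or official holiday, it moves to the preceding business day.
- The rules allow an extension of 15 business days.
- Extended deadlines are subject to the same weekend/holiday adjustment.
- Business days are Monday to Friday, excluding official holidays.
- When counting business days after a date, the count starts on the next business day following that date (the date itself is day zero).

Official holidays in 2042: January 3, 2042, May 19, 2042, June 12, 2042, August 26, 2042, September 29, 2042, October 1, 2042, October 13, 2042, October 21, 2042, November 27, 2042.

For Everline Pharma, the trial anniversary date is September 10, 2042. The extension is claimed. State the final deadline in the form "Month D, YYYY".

October 24, 2042

From September 10, 2042, 21 calendar days later is October 1, 2042.
October 1, 2042 falls on a listed holiday. Rolling to the preceding business day gives September 30, 2042, a Tuesday.
The 15-business-day extension runs from September 30, 2042 to October 24, 2042.
Since October 24, 2042 is a Friday and not a holiday, the date is unchanged.
Final deadline: October 24, 2042.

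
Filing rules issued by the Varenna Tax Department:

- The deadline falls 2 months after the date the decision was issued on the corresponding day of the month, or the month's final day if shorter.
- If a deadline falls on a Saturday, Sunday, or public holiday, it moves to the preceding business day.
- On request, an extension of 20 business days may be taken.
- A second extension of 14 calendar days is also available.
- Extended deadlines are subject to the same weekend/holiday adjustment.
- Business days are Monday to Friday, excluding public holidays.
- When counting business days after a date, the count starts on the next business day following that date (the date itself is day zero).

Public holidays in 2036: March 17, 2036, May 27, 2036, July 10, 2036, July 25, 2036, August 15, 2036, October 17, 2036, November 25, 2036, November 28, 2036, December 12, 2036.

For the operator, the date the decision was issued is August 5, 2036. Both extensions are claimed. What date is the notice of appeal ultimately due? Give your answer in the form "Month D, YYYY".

2 months after August 5, 2036, on the same day of the month, is October 5, 2036.
October 5, 2036 is a Sunday; the preceding business day is October 3, 2036 (Friday).
Applying the 20-business-day extension: 20 business days after October 3, 2036 is November 3, 2036.
Since November 3, 2036 is a Monday and not a holiday, the date is unchanged.
Applying the 14-calendar-day extension: November 3, 2036 + 14 days = November 17, 2036.
November 17, 2036 is a Monday and not a listed holiday, so it stands.
The final due date is November 17, 2036.

November 17, 2036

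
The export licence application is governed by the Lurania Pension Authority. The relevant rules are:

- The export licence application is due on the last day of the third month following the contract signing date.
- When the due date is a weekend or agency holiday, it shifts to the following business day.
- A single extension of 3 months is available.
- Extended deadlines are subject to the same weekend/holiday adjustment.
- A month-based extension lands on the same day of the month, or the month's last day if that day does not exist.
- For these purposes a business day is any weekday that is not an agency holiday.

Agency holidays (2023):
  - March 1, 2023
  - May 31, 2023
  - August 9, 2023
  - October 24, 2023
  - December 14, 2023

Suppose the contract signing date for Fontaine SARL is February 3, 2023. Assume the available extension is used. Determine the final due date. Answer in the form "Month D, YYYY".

3 months after February 3, 2023 is May 2023; that month ends on May 31, 2023.
May 31, 2023 is a listed holiday, so it moves to the next business day, June 1, 2023 (Thursday).
Applying the 3 months extension: 3 months after June 1, 2023 is September 1, 2023.
September 1, 2023 (Friday) is already a business day.
Final deadline: September 1, 2023.

September 1, 2023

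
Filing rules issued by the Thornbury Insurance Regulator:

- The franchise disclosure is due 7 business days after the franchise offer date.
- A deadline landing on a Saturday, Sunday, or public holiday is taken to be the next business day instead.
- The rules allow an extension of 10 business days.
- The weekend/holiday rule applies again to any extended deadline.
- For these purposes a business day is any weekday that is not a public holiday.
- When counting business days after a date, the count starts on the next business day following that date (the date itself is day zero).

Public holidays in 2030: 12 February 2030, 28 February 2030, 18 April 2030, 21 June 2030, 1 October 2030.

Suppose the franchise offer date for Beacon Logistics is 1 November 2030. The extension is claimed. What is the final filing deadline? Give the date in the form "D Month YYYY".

26 November 2030

7 business days after 1 November 2030, excluding weekends and holidays, is 12 November 2030.
12 November 2030 falls on a Tuesday, which is a business day, so no adjustment is needed.
The 10-business-day extension runs from 12 November 2030 to 26 November 2030.
26 November 2030 (Tuesday) is already a business day.
Final deadline: 26 November 2030.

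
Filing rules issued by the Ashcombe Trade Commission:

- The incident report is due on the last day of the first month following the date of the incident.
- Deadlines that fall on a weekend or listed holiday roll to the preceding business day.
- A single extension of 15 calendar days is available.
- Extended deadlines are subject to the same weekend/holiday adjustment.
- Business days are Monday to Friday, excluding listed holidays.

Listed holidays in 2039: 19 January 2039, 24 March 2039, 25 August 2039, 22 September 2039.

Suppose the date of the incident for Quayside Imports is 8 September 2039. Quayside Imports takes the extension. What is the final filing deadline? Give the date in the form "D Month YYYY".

1 month after 8 September 2039 is October 2039; that month ends on 31 October 2039.
31 October 2039 is a Monday and not a listed holiday, so it stands.
Add the 15 calendar-day extension to 31 October 2039: 15 November 2039.
15 November 2039 is a Tuesday and not a listed holiday, so it stands.
So the filing is due 15 November 2039.

15 November 2039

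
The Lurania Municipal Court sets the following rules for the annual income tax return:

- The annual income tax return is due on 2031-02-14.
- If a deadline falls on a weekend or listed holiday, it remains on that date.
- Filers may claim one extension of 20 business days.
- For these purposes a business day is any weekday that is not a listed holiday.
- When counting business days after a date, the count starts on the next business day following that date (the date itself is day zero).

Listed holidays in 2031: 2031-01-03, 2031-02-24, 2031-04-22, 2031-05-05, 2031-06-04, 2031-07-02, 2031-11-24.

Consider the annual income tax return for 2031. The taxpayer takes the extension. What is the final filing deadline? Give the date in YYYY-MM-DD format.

Start from the fixed due date, 2031-02-14.
2031-02-14 is a Friday; no weekend or holiday adjustment applies.
Counting 20 further business days from 2031-02-14 reaches 2031-03-17.
2031-03-17 falls on a Monday. The rules make no weekend/holiday allowance, so it remains 2031-03-17.
The final due date is 2031-03-17.

2031-03-17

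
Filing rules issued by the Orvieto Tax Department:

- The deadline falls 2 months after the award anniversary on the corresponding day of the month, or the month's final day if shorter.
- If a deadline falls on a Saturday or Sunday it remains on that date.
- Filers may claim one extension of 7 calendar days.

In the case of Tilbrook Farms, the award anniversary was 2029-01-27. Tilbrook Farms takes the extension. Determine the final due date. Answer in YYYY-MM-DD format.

2029-04-03

2 months after 2029-01-27, on the same day of the month, is 2029-03-27.
No adjustment is made for weekends or holidays, so 2029-03-27 stands.
Add the 7 calendar-day extension to 2029-03-27: 2029-04-03.
No adjustment is made for weekends or holidays, so 2029-04-03 stands.
Deadline: 2029-04-03.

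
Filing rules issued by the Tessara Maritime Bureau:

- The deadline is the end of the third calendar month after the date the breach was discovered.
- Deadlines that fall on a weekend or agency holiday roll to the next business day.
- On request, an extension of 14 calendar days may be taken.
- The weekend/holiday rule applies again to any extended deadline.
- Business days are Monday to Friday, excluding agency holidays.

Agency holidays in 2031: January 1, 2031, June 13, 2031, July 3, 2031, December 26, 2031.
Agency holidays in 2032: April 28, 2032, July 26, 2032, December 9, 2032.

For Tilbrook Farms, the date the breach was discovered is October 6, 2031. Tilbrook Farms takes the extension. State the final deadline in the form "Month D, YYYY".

3 months after October 6, 2031 is January 2032; that month ends on January 31, 2032.
January 31, 2032 is a Saturday, so it moves to the next business day, February 2, 2032 (Monday).
Applying the 14-calendar-day extension: February 2, 2032 + 14 days = February 16, 2032.
February 16, 2032 (Monday) is already a business day.
Deadline: February 16, 2032.

February 16, 2032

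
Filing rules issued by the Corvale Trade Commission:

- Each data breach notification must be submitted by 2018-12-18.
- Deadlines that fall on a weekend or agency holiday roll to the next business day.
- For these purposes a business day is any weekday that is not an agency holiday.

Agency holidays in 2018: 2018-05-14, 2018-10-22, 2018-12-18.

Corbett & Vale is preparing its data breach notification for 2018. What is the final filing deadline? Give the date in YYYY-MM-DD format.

The statutory due date is 2018-12-18.
2018-12-18 is a listed holiday, so it moves to the next business day, 2018-12-19 (Wednesday).
So the filing is due 2018-12-19.

2018-12-19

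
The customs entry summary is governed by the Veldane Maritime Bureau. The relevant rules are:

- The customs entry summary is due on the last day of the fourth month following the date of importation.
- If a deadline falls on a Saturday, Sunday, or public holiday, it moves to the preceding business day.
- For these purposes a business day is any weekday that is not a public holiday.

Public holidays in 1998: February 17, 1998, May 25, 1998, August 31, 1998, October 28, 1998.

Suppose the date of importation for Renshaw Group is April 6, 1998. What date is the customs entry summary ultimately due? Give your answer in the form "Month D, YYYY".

August 28, 1998

4 months after April 6, 1998 falls in August 1998; the last day of that month is August 31, 1998.
August 31, 1998 is a listed holiday; the preceding business day is August 28, 1998 (Friday).
The final due date is August 28, 1998.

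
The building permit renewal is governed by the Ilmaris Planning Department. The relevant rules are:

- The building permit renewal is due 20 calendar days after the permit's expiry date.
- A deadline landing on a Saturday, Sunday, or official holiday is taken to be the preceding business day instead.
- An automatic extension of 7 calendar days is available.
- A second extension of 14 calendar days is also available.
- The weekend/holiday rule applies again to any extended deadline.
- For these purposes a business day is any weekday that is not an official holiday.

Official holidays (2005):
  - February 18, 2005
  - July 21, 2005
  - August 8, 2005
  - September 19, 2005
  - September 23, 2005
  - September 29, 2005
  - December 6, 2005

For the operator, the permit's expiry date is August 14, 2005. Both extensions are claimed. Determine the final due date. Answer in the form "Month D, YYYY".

From August 14, 2005, 20 calendar days later is September 3, 2005.
September 3, 2005 is a Saturday, so it moves to the preceding business day, September 2, 2005 (Friday).
The 7-calendar-day extension moves the deadline from September 2, 2005 to September 9, 2005.
September 9, 2005 falls on a Friday, which is a business day, so no adjustment is needed.
With the 14-day extension, September 9, 2005 becomes September 23, 2005.
September 23, 2005 is a listed holiday; the preceding business day is September 22, 2005 (Thursday).
Deadline: September 22, 2005.

September 22, 2005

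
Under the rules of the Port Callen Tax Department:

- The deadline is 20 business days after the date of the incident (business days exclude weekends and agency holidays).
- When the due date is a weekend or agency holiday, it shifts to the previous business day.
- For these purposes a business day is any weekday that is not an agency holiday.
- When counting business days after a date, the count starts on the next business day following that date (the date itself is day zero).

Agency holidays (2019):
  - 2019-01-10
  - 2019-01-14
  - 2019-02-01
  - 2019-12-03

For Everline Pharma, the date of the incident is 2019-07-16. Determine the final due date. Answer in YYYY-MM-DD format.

2019-08-13

20 business days after 2019-07-16, excluding weekends and holidays, is 2019-08-13.
Since 2019-08-13 is a Tuesday and not a holiday, the date is unchanged.
Final deadline: 2019-08-13.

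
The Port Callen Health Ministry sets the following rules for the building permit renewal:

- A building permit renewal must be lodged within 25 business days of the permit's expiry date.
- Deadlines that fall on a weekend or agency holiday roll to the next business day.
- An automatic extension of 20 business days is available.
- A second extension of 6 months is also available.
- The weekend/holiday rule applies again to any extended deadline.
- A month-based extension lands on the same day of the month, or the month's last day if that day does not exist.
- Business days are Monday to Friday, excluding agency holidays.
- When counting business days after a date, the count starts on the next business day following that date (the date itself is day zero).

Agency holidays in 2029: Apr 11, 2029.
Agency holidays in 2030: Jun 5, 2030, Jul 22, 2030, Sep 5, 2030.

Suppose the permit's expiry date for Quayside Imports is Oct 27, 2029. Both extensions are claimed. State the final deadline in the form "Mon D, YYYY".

Starting the day after Oct 27, 2029 and counting 25 business days lands on Nov 30, 2029.
Nov 30, 2029 falls on a Friday, which is a business day, so no adjustment is needed.
Counting 20 further business days from Nov 30, 2029 reaches Dec 28, 2029.
Dec 28, 2029 (Friday) is already a business day.
The 6 months extension carries Dec 28, 2029 to Jun 28, 2030.
Jun 28, 2030 (Friday) is already a business day.
The final due date is Jun 28, 2030.

Jun 28, 2030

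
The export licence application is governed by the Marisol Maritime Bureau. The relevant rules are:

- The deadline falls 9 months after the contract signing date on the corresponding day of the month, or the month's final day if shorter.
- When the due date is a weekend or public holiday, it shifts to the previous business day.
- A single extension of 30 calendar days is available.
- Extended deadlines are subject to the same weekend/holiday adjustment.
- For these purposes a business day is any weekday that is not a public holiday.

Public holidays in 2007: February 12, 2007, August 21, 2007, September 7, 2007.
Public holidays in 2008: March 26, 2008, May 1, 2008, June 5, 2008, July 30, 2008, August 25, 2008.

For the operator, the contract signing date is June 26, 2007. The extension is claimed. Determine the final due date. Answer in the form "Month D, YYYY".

9 months after June 26, 2007, on the same day of the month, is March 26, 2008.
Because March 26, 2008 is a listed holiday, the deadline becomes March 25, 2008 (Tuesday).
Add the 30 calendar-day extension to March 25, 2008: April 24, 2008.
April 24, 2008 (Thursday) is already a business day.
So the filing is due April 24, 2008.

April 24, 2008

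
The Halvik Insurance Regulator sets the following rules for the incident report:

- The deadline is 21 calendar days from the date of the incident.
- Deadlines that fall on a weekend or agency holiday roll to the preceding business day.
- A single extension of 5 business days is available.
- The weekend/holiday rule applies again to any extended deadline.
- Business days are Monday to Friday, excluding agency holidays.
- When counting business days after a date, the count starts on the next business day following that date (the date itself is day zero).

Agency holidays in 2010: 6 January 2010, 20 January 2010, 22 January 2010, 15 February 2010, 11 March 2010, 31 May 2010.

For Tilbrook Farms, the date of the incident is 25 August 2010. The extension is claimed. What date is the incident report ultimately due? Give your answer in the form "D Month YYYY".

Trigger date 25 August 2010 + 21 calendar days = 15 September 2010.
15 September 2010 falls on a Wednesday, which is a business day, so no adjustment is needed.
The 5-business-day extension runs from 15 September 2010 to 22 September 2010.
22 September 2010 is a Wednesday and not a listed holiday, so it stands.
The final due date is 22 September 2010.

22 September 2010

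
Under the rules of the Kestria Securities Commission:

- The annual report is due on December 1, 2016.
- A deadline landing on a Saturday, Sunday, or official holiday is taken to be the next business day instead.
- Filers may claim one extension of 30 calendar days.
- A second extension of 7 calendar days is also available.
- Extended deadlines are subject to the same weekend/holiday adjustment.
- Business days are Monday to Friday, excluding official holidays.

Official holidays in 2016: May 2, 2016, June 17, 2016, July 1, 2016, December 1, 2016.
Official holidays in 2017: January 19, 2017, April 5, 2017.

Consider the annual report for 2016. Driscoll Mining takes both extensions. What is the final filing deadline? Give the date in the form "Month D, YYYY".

Start from the fixed due date, December 1, 2016.
December 1, 2016 is a listed holiday; the next business day is December 2, 2016 (Friday).
The 30-calendar-day extension moves the deadline from December 2, 2016 to January 1, 2017.
Because January 1, 2017 is a Sunday, the deadline becomes January 2, 2017 (Monday).
Add the 7 calendar-day extension to January 2, 2017: January 9, 2017.
January 9, 2017 is a Monday and not a listed holiday, so it stands.
Final deadline: January 9, 2017.

January 9, 2017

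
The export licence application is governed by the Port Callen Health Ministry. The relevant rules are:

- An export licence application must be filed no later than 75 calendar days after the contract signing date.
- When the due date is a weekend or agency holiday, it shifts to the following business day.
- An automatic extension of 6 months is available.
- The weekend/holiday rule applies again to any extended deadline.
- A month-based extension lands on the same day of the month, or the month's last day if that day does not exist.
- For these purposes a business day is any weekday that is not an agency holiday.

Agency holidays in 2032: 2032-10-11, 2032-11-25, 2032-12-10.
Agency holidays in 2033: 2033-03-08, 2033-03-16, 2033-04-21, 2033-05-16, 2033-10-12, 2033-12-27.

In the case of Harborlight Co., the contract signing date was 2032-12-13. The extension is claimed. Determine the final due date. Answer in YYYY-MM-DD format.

From 2032-12-13, 75 calendar days later is 2033-02-26.
2033-02-26 is a Saturday; the next business day is 2033-02-28 (Monday).
The 6 months extension carries 2033-02-28 to 2033-08-28.
2033-08-28 is a Sunday; the next business day is 2033-08-29 (Monday).
Final deadline: 2033-08-29.

2033-08-29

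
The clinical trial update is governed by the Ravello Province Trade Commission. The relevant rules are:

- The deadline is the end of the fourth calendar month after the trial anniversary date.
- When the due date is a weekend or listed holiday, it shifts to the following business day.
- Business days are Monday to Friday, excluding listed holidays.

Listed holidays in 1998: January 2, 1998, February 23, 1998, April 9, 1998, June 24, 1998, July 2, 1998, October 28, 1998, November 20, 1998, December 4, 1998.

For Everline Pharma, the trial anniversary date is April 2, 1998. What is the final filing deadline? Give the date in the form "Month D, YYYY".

August 31, 1998

The fourth month after April 2, 1998 is August 1998, whose last day is August 31, 1998.
August 31, 1998 (Monday) is already a business day.
The final due date is August 31, 1998.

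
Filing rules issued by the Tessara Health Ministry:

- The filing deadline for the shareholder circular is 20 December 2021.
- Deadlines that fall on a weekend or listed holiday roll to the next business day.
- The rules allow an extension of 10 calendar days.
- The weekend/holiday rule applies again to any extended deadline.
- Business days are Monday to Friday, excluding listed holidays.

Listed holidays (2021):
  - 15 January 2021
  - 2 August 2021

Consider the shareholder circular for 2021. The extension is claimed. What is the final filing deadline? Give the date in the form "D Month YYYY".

30 December 2021

The statutory due date is 20 December 2021.
20 December 2021 falls on a Monday, which is a business day, so no adjustment is needed.
The 10-calendar-day extension moves the deadline from 20 December 2021 to 30 December 2021.
30 December 2021 falls on a Thursday, which is a business day, so no adjustment is needed.
Deadline: 30 December 2021.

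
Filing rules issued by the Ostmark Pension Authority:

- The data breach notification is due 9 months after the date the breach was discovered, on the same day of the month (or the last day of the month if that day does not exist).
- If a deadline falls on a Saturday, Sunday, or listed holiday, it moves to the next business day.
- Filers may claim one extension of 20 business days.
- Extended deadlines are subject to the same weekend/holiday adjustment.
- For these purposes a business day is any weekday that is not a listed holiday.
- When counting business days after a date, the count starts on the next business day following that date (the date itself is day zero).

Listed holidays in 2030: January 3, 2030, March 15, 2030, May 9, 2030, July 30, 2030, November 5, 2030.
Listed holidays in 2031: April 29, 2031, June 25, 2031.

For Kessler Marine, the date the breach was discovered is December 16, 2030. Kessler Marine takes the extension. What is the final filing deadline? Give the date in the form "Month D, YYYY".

9 months after December 16, 2030, on the same day of the month, is September 16, 2031.
September 16, 2031 is a Tuesday and not a listed holiday, so it stands.
The 20-business-day extension runs from September 16, 2031 to October 14, 2031.
October 14, 2031 falls on a Tuesday, which is a business day, so no adjustment is needed.
Deadline: October 14, 2031.

October 14, 2031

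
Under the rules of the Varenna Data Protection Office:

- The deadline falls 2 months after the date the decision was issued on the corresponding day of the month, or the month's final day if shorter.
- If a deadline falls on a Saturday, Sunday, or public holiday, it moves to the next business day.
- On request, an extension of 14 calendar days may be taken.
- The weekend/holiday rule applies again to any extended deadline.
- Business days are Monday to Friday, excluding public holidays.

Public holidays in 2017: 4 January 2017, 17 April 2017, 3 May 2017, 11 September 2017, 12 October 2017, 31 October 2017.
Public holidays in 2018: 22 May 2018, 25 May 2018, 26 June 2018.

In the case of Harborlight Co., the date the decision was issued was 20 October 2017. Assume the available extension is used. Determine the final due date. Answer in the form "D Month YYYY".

3 January 2018

Moving 2 months forward from 20 October 2017 on the corresponding day gives 20 December 2017.
Since 20 December 2017 is a Wednesday and not a holiday, the date is unchanged.
With the 14-day extension, 20 December 2017 becomes 3 January 2018.
3 January 2018 falls on a Wednesday, which is a business day, so no adjustment is needed.
Deadline: 3 January 2018.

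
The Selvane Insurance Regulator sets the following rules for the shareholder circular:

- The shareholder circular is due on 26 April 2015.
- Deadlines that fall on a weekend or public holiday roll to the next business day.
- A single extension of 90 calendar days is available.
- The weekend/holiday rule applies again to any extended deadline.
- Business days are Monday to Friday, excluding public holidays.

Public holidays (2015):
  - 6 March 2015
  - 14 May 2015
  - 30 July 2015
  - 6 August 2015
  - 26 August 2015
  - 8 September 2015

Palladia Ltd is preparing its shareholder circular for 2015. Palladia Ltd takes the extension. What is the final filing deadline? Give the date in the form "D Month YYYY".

27 July 2015

The stated deadline is 26 April 2015.
26 April 2015 is a Sunday, so it moves to the next business day, 27 April 2015 (Monday).
With the 90-day extension, 27 April 2015 becomes 26 July 2015.
26 July 2015 is a Sunday; the next business day is 27 July 2015 (Monday).
Deadline: 27 July 2015.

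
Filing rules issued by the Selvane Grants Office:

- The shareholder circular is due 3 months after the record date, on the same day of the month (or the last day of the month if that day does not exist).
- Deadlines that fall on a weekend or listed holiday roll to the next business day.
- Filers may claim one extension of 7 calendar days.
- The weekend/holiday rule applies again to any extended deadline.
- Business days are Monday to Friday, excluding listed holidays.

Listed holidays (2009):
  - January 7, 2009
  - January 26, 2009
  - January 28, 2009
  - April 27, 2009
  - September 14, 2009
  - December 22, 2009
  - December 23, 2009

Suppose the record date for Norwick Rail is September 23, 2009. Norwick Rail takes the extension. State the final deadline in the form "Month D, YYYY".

3 months after September 23, 2009, on the same day of the month, is December 23, 2009.
December 23, 2009 falls on a listed holiday. Rolling to the next business day gives December 24, 2009, a Thursday.
Add the 7 calendar-day extension to December 24, 2009: December 31, 2009.
December 31, 2009 (Thursday) is already a business day.
The final due date is December 31, 2009.

December 31, 2009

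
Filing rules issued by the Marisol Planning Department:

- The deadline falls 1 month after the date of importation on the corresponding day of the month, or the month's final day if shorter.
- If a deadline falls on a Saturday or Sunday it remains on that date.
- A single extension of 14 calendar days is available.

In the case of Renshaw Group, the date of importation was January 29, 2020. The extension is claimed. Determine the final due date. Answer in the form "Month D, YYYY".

1 month from January 29, 2020 is February 29, 2020.
February 29, 2020 is a Saturday; no weekend or holiday adjustment applies.
Add the 14 calendar-day extension to February 29, 2020: March 14, 2020.
March 14, 2020 is a Saturday; no weekend or holiday adjustment applies.
The final due date is March 14, 2020.

March 14, 2020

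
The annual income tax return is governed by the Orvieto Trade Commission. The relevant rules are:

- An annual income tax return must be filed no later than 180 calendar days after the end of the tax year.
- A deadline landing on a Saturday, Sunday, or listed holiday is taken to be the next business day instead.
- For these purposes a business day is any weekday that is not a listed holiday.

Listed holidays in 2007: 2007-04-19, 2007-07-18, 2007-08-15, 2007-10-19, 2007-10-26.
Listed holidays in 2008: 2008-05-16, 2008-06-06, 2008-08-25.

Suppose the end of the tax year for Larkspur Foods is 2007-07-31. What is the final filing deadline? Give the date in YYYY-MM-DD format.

2008-01-28

Adding 180 calendar days to 2007-07-31 gives 2008-01-27.
2008-01-27 falls on a Sunday. Rolling to the next business day gives 2008-01-28, a Monday.
Final deadline: 2008-01-28.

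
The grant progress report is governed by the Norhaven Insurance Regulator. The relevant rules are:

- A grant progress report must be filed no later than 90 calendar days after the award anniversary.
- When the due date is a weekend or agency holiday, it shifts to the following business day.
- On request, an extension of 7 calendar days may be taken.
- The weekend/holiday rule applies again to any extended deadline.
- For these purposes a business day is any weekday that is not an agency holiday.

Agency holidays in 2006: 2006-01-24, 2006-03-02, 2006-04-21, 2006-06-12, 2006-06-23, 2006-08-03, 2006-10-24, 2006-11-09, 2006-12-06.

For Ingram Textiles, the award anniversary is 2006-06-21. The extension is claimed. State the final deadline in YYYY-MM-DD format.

2006-09-26

From 2006-06-21, 90 calendar days later is 2006-09-19.
2006-09-19 is a Tuesday and not a listed holiday, so it stands.
With the 7-day extension, 2006-09-19 becomes 2006-09-26.
Since 2006-09-26 is a Tuesday and not a holiday, the date is unchanged.
The final due date is 2006-09-26.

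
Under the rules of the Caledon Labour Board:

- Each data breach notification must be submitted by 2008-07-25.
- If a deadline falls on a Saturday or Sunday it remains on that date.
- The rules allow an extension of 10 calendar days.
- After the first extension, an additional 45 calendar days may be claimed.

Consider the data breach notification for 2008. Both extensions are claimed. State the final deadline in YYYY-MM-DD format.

2008-09-18

The stated deadline is 2008-07-25.
2008-07-25 is a Friday; no weekend or holiday adjustment applies.
Add the 10 calendar-day extension to 2008-07-25: 2008-08-04.
2008-08-04 is a Monday; no weekend or holiday adjustment applies.
With the 45-day extension, 2008-08-04 becomes 2008-09-18.
No adjustment is made for weekends or holidays, so 2008-09-18 stands.
Deadline: 2008-09-18.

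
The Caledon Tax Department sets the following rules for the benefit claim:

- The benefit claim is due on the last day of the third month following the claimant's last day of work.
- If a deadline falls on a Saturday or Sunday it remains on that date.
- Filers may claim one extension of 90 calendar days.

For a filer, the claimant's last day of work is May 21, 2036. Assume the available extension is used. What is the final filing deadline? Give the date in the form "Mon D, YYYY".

3 months after May 21, 2036 falls in August 2036; the last day of that month is Aug 31, 2036.
Aug 31, 2036 is a Sunday; no weekend or holiday adjustment applies.
With the 90-day extension, Aug 31, 2036 becomes Nov 29, 2036.
No adjustment is made for weekends or holidays, so Nov 29, 2036 stands.
Final deadline: Nov 29, 2036.

Nov 29, 2036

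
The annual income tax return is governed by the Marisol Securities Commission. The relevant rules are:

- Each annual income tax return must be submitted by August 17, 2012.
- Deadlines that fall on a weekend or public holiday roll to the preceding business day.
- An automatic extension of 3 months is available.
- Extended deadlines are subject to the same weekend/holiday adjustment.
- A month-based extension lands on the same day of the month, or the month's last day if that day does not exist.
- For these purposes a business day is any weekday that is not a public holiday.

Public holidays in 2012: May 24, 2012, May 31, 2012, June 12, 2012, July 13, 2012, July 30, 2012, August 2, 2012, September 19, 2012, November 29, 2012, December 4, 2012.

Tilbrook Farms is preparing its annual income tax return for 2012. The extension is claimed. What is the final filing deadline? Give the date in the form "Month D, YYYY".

The statutory due date is August 17, 2012.
August 17, 2012 is a Friday and not a listed holiday, so it stands.
Add 3 months to August 17, 2012: November 17, 2012.
Because November 17, 2012 is a Saturday, the deadline becomes November 16, 2012 (Friday).
The final due date is November 16, 2012.

November 16, 2012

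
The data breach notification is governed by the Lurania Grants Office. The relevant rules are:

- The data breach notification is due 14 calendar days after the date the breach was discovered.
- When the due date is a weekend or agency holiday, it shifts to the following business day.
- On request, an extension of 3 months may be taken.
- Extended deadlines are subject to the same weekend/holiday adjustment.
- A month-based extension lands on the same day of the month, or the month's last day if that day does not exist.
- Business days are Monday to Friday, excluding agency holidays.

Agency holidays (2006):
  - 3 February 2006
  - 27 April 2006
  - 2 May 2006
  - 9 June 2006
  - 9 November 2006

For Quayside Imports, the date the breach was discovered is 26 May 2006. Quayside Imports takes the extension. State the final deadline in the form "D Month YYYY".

12 September 2006

From 26 May 2006, 14 calendar days later is 9 June 2006.
9 June 2006 falls on a listed holiday. Rolling to the next business day gives 12 June 2006, a Monday.
Applying the 3 months extension: 3 months after 12 June 2006 is 12 September 2006.
12 September 2006 (Tuesday) is already a business day.
Final deadline: 12 September 2006.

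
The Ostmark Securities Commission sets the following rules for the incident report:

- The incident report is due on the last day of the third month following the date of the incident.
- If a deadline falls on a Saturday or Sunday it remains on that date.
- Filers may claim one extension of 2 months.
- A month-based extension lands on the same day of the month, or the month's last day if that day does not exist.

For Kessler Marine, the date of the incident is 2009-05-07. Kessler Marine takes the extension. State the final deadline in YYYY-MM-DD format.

3 months after 2009-05-07 falls in August 2009; the last day of that month is 2009-08-31.
2009-08-31 falls on a Monday. The rules make no weekend/holiday allowance, so it remains 2009-08-31.
The 2 months extension carries 2009-08-31 to 2009-10-31.
2009-10-31 is a Saturday; no weekend or holiday adjustment applies.
Final deadline: 2009-10-31.

2009-10-31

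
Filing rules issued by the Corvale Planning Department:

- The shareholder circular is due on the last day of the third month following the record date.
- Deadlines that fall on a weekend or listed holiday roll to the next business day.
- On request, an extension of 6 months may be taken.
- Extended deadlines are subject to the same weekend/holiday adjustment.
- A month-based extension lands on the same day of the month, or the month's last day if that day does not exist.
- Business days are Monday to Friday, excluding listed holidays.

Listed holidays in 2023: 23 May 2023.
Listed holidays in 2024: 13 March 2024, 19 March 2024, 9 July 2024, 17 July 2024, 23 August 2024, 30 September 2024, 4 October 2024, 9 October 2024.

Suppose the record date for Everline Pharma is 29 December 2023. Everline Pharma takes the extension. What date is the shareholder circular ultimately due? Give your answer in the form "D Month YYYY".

1 October 2024

The third month after 29 December 2023 is March 2024, whose last day is 31 March 2024.
Because 31 March 2024 is a Sunday, the deadline becomes 1 April 2024 (Monday).
Applying the 6 months extension: 6 months after 1 April 2024 is 1 October 2024.
1 October 2024 is a Tuesday and not a listed holiday, so it stands.
Deadline: 1 October 2024.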